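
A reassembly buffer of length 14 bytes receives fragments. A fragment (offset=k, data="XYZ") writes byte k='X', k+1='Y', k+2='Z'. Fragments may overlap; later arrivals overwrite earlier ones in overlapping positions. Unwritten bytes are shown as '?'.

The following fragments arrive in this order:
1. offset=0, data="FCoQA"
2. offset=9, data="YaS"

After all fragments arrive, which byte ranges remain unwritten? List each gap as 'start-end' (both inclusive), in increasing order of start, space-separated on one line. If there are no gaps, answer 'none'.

Answer: 5-8 12-13

Derivation:
Fragment 1: offset=0 len=5
Fragment 2: offset=9 len=3
Gaps: 5-8 12-13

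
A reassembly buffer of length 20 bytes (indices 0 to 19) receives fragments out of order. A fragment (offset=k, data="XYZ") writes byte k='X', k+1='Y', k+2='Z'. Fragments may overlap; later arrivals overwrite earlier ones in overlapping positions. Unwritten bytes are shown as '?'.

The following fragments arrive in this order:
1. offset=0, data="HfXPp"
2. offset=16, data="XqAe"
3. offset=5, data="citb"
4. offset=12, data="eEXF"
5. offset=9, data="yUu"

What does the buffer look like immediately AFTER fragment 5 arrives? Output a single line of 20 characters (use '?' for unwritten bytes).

Answer: HfXPpcitbyUueEXFXqAe

Derivation:
Fragment 1: offset=0 data="HfXPp" -> buffer=HfXPp???????????????
Fragment 2: offset=16 data="XqAe" -> buffer=HfXPp???????????XqAe
Fragment 3: offset=5 data="citb" -> buffer=HfXPpcitb???????XqAe
Fragment 4: offset=12 data="eEXF" -> buffer=HfXPpcitb???eEXFXqAe
Fragment 5: offset=9 data="yUu" -> buffer=HfXPpcitbyUueEXFXqAe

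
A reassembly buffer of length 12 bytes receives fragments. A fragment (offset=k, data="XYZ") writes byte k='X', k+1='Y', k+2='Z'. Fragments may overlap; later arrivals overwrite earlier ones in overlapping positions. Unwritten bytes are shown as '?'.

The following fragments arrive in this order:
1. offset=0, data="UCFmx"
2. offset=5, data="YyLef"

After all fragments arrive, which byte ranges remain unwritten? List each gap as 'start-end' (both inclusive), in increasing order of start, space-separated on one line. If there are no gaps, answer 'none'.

Answer: 10-11

Derivation:
Fragment 1: offset=0 len=5
Fragment 2: offset=5 len=5
Gaps: 10-11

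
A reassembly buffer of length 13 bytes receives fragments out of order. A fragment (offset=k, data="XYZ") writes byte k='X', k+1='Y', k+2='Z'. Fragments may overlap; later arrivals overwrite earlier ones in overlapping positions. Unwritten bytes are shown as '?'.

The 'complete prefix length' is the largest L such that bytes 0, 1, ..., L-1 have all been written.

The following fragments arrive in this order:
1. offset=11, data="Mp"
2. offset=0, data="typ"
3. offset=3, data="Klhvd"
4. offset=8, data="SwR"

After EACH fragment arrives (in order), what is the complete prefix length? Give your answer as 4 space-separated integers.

Fragment 1: offset=11 data="Mp" -> buffer=???????????Mp -> prefix_len=0
Fragment 2: offset=0 data="typ" -> buffer=typ????????Mp -> prefix_len=3
Fragment 3: offset=3 data="Klhvd" -> buffer=typKlhvd???Mp -> prefix_len=8
Fragment 4: offset=8 data="SwR" -> buffer=typKlhvdSwRMp -> prefix_len=13

Answer: 0 3 8 13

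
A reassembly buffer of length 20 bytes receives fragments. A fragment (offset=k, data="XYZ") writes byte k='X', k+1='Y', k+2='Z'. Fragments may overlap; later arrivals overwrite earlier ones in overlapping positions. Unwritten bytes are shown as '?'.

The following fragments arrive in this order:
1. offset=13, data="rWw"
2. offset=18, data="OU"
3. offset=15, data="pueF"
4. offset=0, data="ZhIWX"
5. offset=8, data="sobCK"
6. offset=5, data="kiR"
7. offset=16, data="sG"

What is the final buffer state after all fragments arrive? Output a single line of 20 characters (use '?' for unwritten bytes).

Answer: ZhIWXkiRsobCKrWpsGFU

Derivation:
Fragment 1: offset=13 data="rWw" -> buffer=?????????????rWw????
Fragment 2: offset=18 data="OU" -> buffer=?????????????rWw??OU
Fragment 3: offset=15 data="pueF" -> buffer=?????????????rWpueFU
Fragment 4: offset=0 data="ZhIWX" -> buffer=ZhIWX????????rWpueFU
Fragment 5: offset=8 data="sobCK" -> buffer=ZhIWX???sobCKrWpueFU
Fragment 6: offset=5 data="kiR" -> buffer=ZhIWXkiRsobCKrWpueFU
Fragment 7: offset=16 data="sG" -> buffer=ZhIWXkiRsobCKrWpsGFU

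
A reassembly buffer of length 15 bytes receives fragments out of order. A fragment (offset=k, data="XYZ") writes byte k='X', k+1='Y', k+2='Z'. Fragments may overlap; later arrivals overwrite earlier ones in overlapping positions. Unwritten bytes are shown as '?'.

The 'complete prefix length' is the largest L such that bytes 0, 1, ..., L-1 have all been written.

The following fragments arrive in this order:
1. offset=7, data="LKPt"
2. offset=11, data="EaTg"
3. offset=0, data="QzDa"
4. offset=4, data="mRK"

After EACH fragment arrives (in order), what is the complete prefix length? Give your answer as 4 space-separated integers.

Answer: 0 0 4 15

Derivation:
Fragment 1: offset=7 data="LKPt" -> buffer=???????LKPt???? -> prefix_len=0
Fragment 2: offset=11 data="EaTg" -> buffer=???????LKPtEaTg -> prefix_len=0
Fragment 3: offset=0 data="QzDa" -> buffer=QzDa???LKPtEaTg -> prefix_len=4
Fragment 4: offset=4 data="mRK" -> buffer=QzDamRKLKPtEaTg -> prefix_len=15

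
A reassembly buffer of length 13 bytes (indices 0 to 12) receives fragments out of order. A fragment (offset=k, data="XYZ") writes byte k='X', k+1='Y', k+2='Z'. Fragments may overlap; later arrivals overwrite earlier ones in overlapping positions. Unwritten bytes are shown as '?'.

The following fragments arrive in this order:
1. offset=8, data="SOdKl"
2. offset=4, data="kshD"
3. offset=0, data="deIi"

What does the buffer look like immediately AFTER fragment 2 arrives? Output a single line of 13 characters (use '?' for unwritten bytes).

Fragment 1: offset=8 data="SOdKl" -> buffer=????????SOdKl
Fragment 2: offset=4 data="kshD" -> buffer=????kshDSOdKl

Answer: ????kshDSOdKl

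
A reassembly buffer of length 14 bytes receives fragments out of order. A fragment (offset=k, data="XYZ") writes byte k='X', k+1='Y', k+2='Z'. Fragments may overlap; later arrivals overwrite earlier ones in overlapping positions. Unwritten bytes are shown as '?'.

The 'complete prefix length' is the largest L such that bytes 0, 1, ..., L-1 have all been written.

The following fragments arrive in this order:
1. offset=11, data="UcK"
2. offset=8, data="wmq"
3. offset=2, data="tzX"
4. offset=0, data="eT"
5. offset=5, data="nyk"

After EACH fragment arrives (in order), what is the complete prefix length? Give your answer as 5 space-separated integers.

Answer: 0 0 0 5 14

Derivation:
Fragment 1: offset=11 data="UcK" -> buffer=???????????UcK -> prefix_len=0
Fragment 2: offset=8 data="wmq" -> buffer=????????wmqUcK -> prefix_len=0
Fragment 3: offset=2 data="tzX" -> buffer=??tzX???wmqUcK -> prefix_len=0
Fragment 4: offset=0 data="eT" -> buffer=eTtzX???wmqUcK -> prefix_len=5
Fragment 5: offset=5 data="nyk" -> buffer=eTtzXnykwmqUcK -> prefix_len=14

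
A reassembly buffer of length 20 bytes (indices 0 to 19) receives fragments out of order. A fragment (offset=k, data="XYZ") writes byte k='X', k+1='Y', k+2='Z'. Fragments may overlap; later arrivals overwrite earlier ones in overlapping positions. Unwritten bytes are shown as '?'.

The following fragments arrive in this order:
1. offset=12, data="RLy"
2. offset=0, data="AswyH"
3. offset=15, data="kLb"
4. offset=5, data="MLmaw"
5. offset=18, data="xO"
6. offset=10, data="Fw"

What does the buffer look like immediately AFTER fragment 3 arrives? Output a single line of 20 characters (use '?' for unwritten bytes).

Fragment 1: offset=12 data="RLy" -> buffer=????????????RLy?????
Fragment 2: offset=0 data="AswyH" -> buffer=AswyH???????RLy?????
Fragment 3: offset=15 data="kLb" -> buffer=AswyH???????RLykLb??

Answer: AswyH???????RLykLb??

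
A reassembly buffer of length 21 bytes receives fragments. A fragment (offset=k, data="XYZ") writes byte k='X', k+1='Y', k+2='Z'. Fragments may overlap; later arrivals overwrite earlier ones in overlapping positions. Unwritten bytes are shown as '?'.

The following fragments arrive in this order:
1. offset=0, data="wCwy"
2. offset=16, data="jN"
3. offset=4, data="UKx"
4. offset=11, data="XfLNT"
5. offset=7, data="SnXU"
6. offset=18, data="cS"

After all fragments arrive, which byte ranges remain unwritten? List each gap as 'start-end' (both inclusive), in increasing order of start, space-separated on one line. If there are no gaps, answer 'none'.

Fragment 1: offset=0 len=4
Fragment 2: offset=16 len=2
Fragment 3: offset=4 len=3
Fragment 4: offset=11 len=5
Fragment 5: offset=7 len=4
Fragment 6: offset=18 len=2
Gaps: 20-20

Answer: 20-20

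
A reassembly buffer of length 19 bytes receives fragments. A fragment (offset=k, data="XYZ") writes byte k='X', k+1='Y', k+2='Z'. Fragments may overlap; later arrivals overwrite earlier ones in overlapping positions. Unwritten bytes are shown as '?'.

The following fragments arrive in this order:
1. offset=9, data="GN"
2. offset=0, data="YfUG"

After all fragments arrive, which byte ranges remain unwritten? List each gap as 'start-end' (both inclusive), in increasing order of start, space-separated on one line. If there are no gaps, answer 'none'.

Answer: 4-8 11-18

Derivation:
Fragment 1: offset=9 len=2
Fragment 2: offset=0 len=4
Gaps: 4-8 11-18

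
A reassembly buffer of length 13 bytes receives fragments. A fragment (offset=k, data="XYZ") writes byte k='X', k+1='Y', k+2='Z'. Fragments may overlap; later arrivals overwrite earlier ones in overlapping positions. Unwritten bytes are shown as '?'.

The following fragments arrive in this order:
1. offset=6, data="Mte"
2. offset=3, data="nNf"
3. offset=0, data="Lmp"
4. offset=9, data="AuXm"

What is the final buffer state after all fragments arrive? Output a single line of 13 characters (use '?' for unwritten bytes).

Fragment 1: offset=6 data="Mte" -> buffer=??????Mte????
Fragment 2: offset=3 data="nNf" -> buffer=???nNfMte????
Fragment 3: offset=0 data="Lmp" -> buffer=LmpnNfMte????
Fragment 4: offset=9 data="AuXm" -> buffer=LmpnNfMteAuXm

Answer: LmpnNfMteAuXm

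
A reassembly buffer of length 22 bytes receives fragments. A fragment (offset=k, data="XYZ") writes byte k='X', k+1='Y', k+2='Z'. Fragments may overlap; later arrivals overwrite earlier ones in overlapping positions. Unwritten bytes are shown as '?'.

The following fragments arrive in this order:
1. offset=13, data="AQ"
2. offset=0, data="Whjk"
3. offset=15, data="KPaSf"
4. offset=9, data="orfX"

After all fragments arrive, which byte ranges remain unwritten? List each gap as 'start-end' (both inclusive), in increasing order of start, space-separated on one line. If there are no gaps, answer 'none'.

Answer: 4-8 20-21

Derivation:
Fragment 1: offset=13 len=2
Fragment 2: offset=0 len=4
Fragment 3: offset=15 len=5
Fragment 4: offset=9 len=4
Gaps: 4-8 20-21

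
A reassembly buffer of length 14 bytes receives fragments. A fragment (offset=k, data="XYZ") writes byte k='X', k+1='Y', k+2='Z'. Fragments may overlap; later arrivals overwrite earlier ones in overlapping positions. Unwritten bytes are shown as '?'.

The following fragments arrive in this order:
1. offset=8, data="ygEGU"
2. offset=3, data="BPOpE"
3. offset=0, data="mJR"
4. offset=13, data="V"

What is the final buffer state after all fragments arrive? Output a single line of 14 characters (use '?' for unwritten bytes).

Fragment 1: offset=8 data="ygEGU" -> buffer=????????ygEGU?
Fragment 2: offset=3 data="BPOpE" -> buffer=???BPOpEygEGU?
Fragment 3: offset=0 data="mJR" -> buffer=mJRBPOpEygEGU?
Fragment 4: offset=13 data="V" -> buffer=mJRBPOpEygEGUV

Answer: mJRBPOpEygEGUV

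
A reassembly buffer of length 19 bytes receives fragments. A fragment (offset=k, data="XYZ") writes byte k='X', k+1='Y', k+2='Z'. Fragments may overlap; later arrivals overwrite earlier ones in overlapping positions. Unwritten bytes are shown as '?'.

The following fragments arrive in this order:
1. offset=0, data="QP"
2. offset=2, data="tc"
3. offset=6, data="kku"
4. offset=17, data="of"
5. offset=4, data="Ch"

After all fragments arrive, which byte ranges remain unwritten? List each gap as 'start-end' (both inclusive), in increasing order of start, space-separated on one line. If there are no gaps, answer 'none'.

Answer: 9-16

Derivation:
Fragment 1: offset=0 len=2
Fragment 2: offset=2 len=2
Fragment 3: offset=6 len=3
Fragment 4: offset=17 len=2
Fragment 5: offset=4 len=2
Gaps: 9-16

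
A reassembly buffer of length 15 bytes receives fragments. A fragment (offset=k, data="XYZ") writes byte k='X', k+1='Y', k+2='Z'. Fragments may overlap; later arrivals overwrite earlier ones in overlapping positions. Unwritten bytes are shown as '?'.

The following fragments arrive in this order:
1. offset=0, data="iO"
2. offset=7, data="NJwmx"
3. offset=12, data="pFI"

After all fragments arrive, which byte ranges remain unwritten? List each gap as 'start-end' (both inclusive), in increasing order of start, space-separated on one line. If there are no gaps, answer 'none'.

Fragment 1: offset=0 len=2
Fragment 2: offset=7 len=5
Fragment 3: offset=12 len=3
Gaps: 2-6

Answer: 2-6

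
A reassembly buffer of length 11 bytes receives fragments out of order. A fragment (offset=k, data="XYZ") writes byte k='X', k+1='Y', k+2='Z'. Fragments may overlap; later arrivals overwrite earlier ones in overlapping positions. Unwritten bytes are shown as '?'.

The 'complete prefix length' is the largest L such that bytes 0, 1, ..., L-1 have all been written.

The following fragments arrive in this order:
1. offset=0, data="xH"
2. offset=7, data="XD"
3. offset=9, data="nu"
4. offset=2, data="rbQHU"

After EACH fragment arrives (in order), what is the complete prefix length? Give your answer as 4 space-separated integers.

Answer: 2 2 2 11

Derivation:
Fragment 1: offset=0 data="xH" -> buffer=xH????????? -> prefix_len=2
Fragment 2: offset=7 data="XD" -> buffer=xH?????XD?? -> prefix_len=2
Fragment 3: offset=9 data="nu" -> buffer=xH?????XDnu -> prefix_len=2
Fragment 4: offset=2 data="rbQHU" -> buffer=xHrbQHUXDnu -> prefix_len=11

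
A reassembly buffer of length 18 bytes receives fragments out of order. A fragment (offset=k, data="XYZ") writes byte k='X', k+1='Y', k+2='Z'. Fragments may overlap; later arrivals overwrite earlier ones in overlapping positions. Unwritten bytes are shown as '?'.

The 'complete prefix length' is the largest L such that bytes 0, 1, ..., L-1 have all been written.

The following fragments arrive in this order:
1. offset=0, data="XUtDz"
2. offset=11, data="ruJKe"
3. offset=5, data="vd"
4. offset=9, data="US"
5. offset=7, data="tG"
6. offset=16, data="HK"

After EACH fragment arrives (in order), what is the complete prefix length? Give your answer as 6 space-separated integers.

Answer: 5 5 7 7 16 18

Derivation:
Fragment 1: offset=0 data="XUtDz" -> buffer=XUtDz????????????? -> prefix_len=5
Fragment 2: offset=11 data="ruJKe" -> buffer=XUtDz??????ruJKe?? -> prefix_len=5
Fragment 3: offset=5 data="vd" -> buffer=XUtDzvd????ruJKe?? -> prefix_len=7
Fragment 4: offset=9 data="US" -> buffer=XUtDzvd??USruJKe?? -> prefix_len=7
Fragment 5: offset=7 data="tG" -> buffer=XUtDzvdtGUSruJKe?? -> prefix_len=16
Fragment 6: offset=16 data="HK" -> buffer=XUtDzvdtGUSruJKeHK -> prefix_len=18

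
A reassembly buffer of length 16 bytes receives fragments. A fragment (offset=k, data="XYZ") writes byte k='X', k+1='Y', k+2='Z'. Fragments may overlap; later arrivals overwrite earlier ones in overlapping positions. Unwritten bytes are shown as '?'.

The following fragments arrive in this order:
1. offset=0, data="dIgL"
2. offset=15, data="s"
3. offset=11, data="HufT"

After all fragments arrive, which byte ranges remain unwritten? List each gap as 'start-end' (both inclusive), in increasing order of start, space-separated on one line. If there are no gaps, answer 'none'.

Answer: 4-10

Derivation:
Fragment 1: offset=0 len=4
Fragment 2: offset=15 len=1
Fragment 3: offset=11 len=4
Gaps: 4-10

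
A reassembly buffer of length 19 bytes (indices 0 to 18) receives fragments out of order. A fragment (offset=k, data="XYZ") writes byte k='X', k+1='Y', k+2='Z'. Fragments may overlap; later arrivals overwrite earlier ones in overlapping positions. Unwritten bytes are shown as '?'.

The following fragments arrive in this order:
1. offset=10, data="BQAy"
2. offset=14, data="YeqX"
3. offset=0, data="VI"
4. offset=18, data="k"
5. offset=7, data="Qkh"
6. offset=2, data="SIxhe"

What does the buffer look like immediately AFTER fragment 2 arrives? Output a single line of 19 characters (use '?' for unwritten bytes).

Answer: ??????????BQAyYeqX?

Derivation:
Fragment 1: offset=10 data="BQAy" -> buffer=??????????BQAy?????
Fragment 2: offset=14 data="YeqX" -> buffer=??????????BQAyYeqX?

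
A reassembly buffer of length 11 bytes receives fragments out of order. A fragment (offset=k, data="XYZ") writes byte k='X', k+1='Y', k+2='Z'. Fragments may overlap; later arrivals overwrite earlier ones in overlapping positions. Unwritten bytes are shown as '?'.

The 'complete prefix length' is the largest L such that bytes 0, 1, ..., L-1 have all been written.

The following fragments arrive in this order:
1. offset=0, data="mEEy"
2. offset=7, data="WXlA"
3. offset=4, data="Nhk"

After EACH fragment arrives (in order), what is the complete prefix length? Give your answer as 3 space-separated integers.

Answer: 4 4 11

Derivation:
Fragment 1: offset=0 data="mEEy" -> buffer=mEEy??????? -> prefix_len=4
Fragment 2: offset=7 data="WXlA" -> buffer=mEEy???WXlA -> prefix_len=4
Fragment 3: offset=4 data="Nhk" -> buffer=mEEyNhkWXlA -> prefix_len=11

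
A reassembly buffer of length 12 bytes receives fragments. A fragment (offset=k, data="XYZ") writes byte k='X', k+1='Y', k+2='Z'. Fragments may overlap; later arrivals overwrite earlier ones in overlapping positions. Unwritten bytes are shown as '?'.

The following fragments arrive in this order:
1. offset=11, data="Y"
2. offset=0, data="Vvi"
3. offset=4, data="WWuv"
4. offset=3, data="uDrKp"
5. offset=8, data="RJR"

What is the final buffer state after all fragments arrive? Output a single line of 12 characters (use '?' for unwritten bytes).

Answer: VviuDrKpRJRY

Derivation:
Fragment 1: offset=11 data="Y" -> buffer=???????????Y
Fragment 2: offset=0 data="Vvi" -> buffer=Vvi????????Y
Fragment 3: offset=4 data="WWuv" -> buffer=Vvi?WWuv???Y
Fragment 4: offset=3 data="uDrKp" -> buffer=VviuDrKp???Y
Fragment 5: offset=8 data="RJR" -> buffer=VviuDrKpRJRY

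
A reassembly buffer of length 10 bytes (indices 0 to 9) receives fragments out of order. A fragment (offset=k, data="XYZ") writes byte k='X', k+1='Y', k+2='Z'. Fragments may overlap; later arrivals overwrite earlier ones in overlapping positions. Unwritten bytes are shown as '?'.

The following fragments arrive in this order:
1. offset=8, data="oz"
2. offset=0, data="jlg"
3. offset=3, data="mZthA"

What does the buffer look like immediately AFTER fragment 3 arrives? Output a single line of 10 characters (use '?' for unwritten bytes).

Fragment 1: offset=8 data="oz" -> buffer=????????oz
Fragment 2: offset=0 data="jlg" -> buffer=jlg?????oz
Fragment 3: offset=3 data="mZthA" -> buffer=jlgmZthAoz

Answer: jlgmZthAoz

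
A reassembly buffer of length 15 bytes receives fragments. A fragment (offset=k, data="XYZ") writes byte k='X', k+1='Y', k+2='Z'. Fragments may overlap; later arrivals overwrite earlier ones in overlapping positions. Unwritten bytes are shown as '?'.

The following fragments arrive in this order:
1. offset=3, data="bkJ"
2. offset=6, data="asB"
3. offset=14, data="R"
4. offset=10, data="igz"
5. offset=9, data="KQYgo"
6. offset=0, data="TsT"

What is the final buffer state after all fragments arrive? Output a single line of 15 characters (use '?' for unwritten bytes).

Answer: TsTbkJasBKQYgoR

Derivation:
Fragment 1: offset=3 data="bkJ" -> buffer=???bkJ?????????
Fragment 2: offset=6 data="asB" -> buffer=???bkJasB??????
Fragment 3: offset=14 data="R" -> buffer=???bkJasB?????R
Fragment 4: offset=10 data="igz" -> buffer=???bkJasB?igz?R
Fragment 5: offset=9 data="KQYgo" -> buffer=???bkJasBKQYgoR
Fragment 6: offset=0 data="TsT" -> buffer=TsTbkJasBKQYgoR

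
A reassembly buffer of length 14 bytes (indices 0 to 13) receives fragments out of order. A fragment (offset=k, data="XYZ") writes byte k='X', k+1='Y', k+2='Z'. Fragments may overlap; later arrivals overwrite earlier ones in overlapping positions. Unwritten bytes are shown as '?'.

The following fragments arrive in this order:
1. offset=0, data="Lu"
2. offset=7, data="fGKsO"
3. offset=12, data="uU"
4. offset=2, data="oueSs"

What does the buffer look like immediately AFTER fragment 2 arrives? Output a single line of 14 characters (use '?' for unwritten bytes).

Fragment 1: offset=0 data="Lu" -> buffer=Lu????????????
Fragment 2: offset=7 data="fGKsO" -> buffer=Lu?????fGKsO??

Answer: Lu?????fGKsO??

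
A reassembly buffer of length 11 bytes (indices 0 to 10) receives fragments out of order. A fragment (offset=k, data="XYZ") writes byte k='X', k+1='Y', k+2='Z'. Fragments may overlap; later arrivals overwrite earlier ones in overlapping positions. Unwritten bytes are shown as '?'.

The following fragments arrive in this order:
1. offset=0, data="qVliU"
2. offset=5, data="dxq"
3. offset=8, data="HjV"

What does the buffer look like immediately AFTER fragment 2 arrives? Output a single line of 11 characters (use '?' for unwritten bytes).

Answer: qVliUdxq???

Derivation:
Fragment 1: offset=0 data="qVliU" -> buffer=qVliU??????
Fragment 2: offset=5 data="dxq" -> buffer=qVliUdxq???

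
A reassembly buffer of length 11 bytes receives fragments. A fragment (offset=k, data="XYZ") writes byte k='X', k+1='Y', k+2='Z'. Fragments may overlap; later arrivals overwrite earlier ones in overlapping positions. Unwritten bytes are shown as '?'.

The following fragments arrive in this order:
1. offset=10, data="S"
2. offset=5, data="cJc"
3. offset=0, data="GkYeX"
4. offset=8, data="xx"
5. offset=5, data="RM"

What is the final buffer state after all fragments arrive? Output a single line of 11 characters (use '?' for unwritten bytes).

Answer: GkYeXRMcxxS

Derivation:
Fragment 1: offset=10 data="S" -> buffer=??????????S
Fragment 2: offset=5 data="cJc" -> buffer=?????cJc??S
Fragment 3: offset=0 data="GkYeX" -> buffer=GkYeXcJc??S
Fragment 4: offset=8 data="xx" -> buffer=GkYeXcJcxxS
Fragment 5: offset=5 data="RM" -> buffer=GkYeXRMcxxS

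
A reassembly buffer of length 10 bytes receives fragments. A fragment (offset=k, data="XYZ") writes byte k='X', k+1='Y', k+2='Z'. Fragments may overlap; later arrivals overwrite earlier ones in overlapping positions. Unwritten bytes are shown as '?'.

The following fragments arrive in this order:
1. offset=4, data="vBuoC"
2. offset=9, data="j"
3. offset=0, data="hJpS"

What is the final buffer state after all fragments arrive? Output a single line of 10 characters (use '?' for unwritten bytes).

Fragment 1: offset=4 data="vBuoC" -> buffer=????vBuoC?
Fragment 2: offset=9 data="j" -> buffer=????vBuoCj
Fragment 3: offset=0 data="hJpS" -> buffer=hJpSvBuoCj

Answer: hJpSvBuoCj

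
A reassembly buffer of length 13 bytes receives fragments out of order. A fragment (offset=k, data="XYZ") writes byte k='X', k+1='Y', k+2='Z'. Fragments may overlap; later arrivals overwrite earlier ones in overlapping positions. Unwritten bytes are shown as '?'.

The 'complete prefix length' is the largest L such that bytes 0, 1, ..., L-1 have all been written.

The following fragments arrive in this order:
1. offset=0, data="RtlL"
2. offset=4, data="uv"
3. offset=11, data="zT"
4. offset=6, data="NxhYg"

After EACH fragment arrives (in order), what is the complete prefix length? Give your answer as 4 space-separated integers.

Answer: 4 6 6 13

Derivation:
Fragment 1: offset=0 data="RtlL" -> buffer=RtlL????????? -> prefix_len=4
Fragment 2: offset=4 data="uv" -> buffer=RtlLuv??????? -> prefix_len=6
Fragment 3: offset=11 data="zT" -> buffer=RtlLuv?????zT -> prefix_len=6
Fragment 4: offset=6 data="NxhYg" -> buffer=RtlLuvNxhYgzT -> prefix_len=13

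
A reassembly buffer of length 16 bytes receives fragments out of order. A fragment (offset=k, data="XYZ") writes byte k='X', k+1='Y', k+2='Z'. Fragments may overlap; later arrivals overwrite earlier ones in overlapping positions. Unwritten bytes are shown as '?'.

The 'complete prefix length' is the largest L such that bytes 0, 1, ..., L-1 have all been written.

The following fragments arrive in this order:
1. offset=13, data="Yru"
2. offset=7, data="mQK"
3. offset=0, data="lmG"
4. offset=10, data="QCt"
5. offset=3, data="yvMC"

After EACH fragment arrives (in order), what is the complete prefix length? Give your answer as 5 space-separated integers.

Answer: 0 0 3 3 16

Derivation:
Fragment 1: offset=13 data="Yru" -> buffer=?????????????Yru -> prefix_len=0
Fragment 2: offset=7 data="mQK" -> buffer=???????mQK???Yru -> prefix_len=0
Fragment 3: offset=0 data="lmG" -> buffer=lmG????mQK???Yru -> prefix_len=3
Fragment 4: offset=10 data="QCt" -> buffer=lmG????mQKQCtYru -> prefix_len=3
Fragment 5: offset=3 data="yvMC" -> buffer=lmGyvMCmQKQCtYru -> prefix_len=16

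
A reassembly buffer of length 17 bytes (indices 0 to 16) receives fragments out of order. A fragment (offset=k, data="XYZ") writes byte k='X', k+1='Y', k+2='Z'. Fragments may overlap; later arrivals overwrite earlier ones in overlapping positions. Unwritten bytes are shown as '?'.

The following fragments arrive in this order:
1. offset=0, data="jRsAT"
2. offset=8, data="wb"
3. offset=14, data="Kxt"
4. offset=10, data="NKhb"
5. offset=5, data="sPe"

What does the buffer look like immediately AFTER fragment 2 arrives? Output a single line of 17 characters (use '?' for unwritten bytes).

Fragment 1: offset=0 data="jRsAT" -> buffer=jRsAT????????????
Fragment 2: offset=8 data="wb" -> buffer=jRsAT???wb???????

Answer: jRsAT???wb???????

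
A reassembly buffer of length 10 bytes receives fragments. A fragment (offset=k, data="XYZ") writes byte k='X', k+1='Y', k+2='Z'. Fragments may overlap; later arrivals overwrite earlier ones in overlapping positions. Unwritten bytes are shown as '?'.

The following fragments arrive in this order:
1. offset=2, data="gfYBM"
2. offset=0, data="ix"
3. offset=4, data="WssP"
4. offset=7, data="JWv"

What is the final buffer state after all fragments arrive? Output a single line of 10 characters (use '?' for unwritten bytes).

Fragment 1: offset=2 data="gfYBM" -> buffer=??gfYBM???
Fragment 2: offset=0 data="ix" -> buffer=ixgfYBM???
Fragment 3: offset=4 data="WssP" -> buffer=ixgfWssP??
Fragment 4: offset=7 data="JWv" -> buffer=ixgfWssJWv

Answer: ixgfWssJWv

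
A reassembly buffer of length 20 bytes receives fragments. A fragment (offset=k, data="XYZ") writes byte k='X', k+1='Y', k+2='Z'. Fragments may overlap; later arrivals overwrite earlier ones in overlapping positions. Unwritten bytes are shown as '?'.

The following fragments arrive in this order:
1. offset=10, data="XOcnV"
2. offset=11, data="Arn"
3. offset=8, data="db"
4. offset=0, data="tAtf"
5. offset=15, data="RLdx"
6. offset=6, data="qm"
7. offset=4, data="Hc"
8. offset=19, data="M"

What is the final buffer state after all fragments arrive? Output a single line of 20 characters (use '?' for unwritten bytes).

Fragment 1: offset=10 data="XOcnV" -> buffer=??????????XOcnV?????
Fragment 2: offset=11 data="Arn" -> buffer=??????????XArnV?????
Fragment 3: offset=8 data="db" -> buffer=????????dbXArnV?????
Fragment 4: offset=0 data="tAtf" -> buffer=tAtf????dbXArnV?????
Fragment 5: offset=15 data="RLdx" -> buffer=tAtf????dbXArnVRLdx?
Fragment 6: offset=6 data="qm" -> buffer=tAtf??qmdbXArnVRLdx?
Fragment 7: offset=4 data="Hc" -> buffer=tAtfHcqmdbXArnVRLdx?
Fragment 8: offset=19 data="M" -> buffer=tAtfHcqmdbXArnVRLdxM

Answer: tAtfHcqmdbXArnVRLdxM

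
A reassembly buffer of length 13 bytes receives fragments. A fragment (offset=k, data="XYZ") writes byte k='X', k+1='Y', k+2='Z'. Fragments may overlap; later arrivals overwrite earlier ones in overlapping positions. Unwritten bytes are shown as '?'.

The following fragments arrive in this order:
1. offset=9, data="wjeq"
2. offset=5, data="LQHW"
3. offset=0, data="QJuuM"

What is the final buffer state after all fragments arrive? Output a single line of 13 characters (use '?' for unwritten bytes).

Answer: QJuuMLQHWwjeq

Derivation:
Fragment 1: offset=9 data="wjeq" -> buffer=?????????wjeq
Fragment 2: offset=5 data="LQHW" -> buffer=?????LQHWwjeq
Fragment 3: offset=0 data="QJuuM" -> buffer=QJuuMLQHWwjeq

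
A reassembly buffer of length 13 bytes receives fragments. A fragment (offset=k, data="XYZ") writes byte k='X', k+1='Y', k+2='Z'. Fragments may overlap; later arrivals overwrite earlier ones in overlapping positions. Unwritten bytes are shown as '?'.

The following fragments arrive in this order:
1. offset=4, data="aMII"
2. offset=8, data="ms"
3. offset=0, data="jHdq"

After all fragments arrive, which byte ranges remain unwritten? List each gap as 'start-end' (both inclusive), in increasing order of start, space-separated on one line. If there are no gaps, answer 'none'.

Answer: 10-12

Derivation:
Fragment 1: offset=4 len=4
Fragment 2: offset=8 len=2
Fragment 3: offset=0 len=4
Gaps: 10-12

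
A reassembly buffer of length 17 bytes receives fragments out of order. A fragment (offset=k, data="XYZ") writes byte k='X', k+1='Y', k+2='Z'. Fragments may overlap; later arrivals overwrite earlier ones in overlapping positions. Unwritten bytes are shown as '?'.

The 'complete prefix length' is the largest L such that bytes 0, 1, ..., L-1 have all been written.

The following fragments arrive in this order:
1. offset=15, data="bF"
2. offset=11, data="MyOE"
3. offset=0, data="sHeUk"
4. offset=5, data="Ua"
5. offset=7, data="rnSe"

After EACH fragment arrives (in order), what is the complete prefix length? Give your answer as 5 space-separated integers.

Answer: 0 0 5 7 17

Derivation:
Fragment 1: offset=15 data="bF" -> buffer=???????????????bF -> prefix_len=0
Fragment 2: offset=11 data="MyOE" -> buffer=???????????MyOEbF -> prefix_len=0
Fragment 3: offset=0 data="sHeUk" -> buffer=sHeUk??????MyOEbF -> prefix_len=5
Fragment 4: offset=5 data="Ua" -> buffer=sHeUkUa????MyOEbF -> prefix_len=7
Fragment 5: offset=7 data="rnSe" -> buffer=sHeUkUarnSeMyOEbF -> prefix_len=17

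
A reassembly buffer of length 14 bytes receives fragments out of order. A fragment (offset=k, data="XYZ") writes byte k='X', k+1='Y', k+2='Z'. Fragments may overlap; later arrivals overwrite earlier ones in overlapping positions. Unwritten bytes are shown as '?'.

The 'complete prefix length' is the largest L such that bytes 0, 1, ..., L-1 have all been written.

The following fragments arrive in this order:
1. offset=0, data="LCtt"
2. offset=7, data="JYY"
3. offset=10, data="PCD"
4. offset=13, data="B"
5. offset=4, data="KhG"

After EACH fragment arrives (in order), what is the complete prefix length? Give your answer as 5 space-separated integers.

Answer: 4 4 4 4 14

Derivation:
Fragment 1: offset=0 data="LCtt" -> buffer=LCtt?????????? -> prefix_len=4
Fragment 2: offset=7 data="JYY" -> buffer=LCtt???JYY???? -> prefix_len=4
Fragment 3: offset=10 data="PCD" -> buffer=LCtt???JYYPCD? -> prefix_len=4
Fragment 4: offset=13 data="B" -> buffer=LCtt???JYYPCDB -> prefix_len=4
Fragment 5: offset=4 data="KhG" -> buffer=LCttKhGJYYPCDB -> prefix_len=14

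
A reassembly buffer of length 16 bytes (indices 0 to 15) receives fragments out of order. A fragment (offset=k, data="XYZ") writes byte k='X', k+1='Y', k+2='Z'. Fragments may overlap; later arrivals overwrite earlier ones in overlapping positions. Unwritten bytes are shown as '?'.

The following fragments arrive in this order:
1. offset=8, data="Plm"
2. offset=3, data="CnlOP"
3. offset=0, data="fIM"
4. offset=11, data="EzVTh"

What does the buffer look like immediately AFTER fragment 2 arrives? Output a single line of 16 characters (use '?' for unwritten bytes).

Answer: ???CnlOPPlm?????

Derivation:
Fragment 1: offset=8 data="Plm" -> buffer=????????Plm?????
Fragment 2: offset=3 data="CnlOP" -> buffer=???CnlOPPlm?????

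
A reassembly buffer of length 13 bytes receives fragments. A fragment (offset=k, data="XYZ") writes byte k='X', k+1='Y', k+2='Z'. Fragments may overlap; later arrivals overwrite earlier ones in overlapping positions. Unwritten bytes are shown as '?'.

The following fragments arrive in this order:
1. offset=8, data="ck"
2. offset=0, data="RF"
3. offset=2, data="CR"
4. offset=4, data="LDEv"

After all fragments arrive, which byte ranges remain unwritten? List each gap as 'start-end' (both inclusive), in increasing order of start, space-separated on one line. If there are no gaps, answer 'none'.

Fragment 1: offset=8 len=2
Fragment 2: offset=0 len=2
Fragment 3: offset=2 len=2
Fragment 4: offset=4 len=4
Gaps: 10-12

Answer: 10-12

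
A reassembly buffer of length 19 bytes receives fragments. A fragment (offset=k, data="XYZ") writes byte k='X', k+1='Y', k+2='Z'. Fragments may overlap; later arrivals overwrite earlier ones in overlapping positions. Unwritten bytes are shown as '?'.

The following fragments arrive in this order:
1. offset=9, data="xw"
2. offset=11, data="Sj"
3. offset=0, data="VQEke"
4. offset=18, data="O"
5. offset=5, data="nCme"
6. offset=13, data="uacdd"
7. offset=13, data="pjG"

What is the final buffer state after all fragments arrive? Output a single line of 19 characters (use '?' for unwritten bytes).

Fragment 1: offset=9 data="xw" -> buffer=?????????xw????????
Fragment 2: offset=11 data="Sj" -> buffer=?????????xwSj??????
Fragment 3: offset=0 data="VQEke" -> buffer=VQEke????xwSj??????
Fragment 4: offset=18 data="O" -> buffer=VQEke????xwSj?????O
Fragment 5: offset=5 data="nCme" -> buffer=VQEkenCmexwSj?????O
Fragment 6: offset=13 data="uacdd" -> buffer=VQEkenCmexwSjuacddO
Fragment 7: offset=13 data="pjG" -> buffer=VQEkenCmexwSjpjGddO

Answer: VQEkenCmexwSjpjGddO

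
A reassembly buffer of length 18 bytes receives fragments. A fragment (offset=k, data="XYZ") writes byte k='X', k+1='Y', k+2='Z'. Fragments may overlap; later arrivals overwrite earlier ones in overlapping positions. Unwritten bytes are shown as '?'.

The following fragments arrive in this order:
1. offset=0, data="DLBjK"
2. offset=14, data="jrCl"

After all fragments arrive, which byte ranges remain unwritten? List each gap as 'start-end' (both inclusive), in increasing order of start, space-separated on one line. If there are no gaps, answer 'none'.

Fragment 1: offset=0 len=5
Fragment 2: offset=14 len=4
Gaps: 5-13

Answer: 5-13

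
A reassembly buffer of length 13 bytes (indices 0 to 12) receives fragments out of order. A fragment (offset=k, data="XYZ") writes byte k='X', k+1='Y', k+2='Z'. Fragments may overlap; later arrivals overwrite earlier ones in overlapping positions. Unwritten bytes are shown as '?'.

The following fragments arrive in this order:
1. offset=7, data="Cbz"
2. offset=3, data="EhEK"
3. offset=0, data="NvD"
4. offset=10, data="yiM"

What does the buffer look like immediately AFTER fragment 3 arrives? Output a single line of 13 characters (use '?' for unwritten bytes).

Answer: NvDEhEKCbz???

Derivation:
Fragment 1: offset=7 data="Cbz" -> buffer=???????Cbz???
Fragment 2: offset=3 data="EhEK" -> buffer=???EhEKCbz???
Fragment 3: offset=0 data="NvD" -> buffer=NvDEhEKCbz???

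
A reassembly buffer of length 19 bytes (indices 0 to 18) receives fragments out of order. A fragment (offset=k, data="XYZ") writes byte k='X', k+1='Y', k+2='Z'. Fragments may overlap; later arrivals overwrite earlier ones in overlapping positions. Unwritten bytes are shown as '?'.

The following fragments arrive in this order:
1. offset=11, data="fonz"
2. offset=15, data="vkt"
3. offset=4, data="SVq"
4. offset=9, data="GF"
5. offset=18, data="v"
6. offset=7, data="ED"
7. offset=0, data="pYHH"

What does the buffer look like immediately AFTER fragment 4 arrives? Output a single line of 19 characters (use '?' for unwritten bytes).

Fragment 1: offset=11 data="fonz" -> buffer=???????????fonz????
Fragment 2: offset=15 data="vkt" -> buffer=???????????fonzvkt?
Fragment 3: offset=4 data="SVq" -> buffer=????SVq????fonzvkt?
Fragment 4: offset=9 data="GF" -> buffer=????SVq??GFfonzvkt?

Answer: ????SVq??GFfonzvkt?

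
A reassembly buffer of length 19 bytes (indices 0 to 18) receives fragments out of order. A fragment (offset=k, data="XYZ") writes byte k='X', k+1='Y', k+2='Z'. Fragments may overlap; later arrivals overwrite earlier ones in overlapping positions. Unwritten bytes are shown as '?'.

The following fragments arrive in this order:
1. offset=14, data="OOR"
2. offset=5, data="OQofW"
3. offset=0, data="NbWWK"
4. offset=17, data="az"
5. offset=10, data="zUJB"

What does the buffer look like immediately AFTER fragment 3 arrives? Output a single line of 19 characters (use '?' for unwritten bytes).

Answer: NbWWKOQofW????OOR??

Derivation:
Fragment 1: offset=14 data="OOR" -> buffer=??????????????OOR??
Fragment 2: offset=5 data="OQofW" -> buffer=?????OQofW????OOR??
Fragment 3: offset=0 data="NbWWK" -> buffer=NbWWKOQofW????OOR??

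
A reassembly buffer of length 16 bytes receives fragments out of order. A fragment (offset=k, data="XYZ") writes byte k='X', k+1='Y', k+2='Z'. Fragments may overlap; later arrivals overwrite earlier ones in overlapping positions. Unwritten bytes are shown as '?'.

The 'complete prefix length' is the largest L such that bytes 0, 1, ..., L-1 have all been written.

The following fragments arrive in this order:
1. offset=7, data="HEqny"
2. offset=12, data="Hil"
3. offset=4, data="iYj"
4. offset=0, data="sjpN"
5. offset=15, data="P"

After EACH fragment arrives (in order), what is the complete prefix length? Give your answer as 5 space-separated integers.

Fragment 1: offset=7 data="HEqny" -> buffer=???????HEqny???? -> prefix_len=0
Fragment 2: offset=12 data="Hil" -> buffer=???????HEqnyHil? -> prefix_len=0
Fragment 3: offset=4 data="iYj" -> buffer=????iYjHEqnyHil? -> prefix_len=0
Fragment 4: offset=0 data="sjpN" -> buffer=sjpNiYjHEqnyHil? -> prefix_len=15
Fragment 5: offset=15 data="P" -> buffer=sjpNiYjHEqnyHilP -> prefix_len=16

Answer: 0 0 0 15 16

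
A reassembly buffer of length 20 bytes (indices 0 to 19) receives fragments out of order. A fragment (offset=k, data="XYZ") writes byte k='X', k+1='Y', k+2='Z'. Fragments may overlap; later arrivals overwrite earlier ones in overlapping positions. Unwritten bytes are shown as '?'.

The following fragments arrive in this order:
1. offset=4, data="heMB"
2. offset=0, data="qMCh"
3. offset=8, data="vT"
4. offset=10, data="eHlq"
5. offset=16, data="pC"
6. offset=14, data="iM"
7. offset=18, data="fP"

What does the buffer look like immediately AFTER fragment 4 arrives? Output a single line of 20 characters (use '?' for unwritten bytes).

Fragment 1: offset=4 data="heMB" -> buffer=????heMB????????????
Fragment 2: offset=0 data="qMCh" -> buffer=qMChheMB????????????
Fragment 3: offset=8 data="vT" -> buffer=qMChheMBvT??????????
Fragment 4: offset=10 data="eHlq" -> buffer=qMChheMBvTeHlq??????

Answer: qMChheMBvTeHlq??????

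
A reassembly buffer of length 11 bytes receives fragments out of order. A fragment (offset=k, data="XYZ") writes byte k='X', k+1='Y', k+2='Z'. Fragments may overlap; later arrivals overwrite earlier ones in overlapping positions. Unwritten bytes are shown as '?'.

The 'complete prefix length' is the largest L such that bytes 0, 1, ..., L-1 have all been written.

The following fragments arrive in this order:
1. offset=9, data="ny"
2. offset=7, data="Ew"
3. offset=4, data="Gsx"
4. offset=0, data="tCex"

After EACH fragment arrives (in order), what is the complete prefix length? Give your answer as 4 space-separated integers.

Answer: 0 0 0 11

Derivation:
Fragment 1: offset=9 data="ny" -> buffer=?????????ny -> prefix_len=0
Fragment 2: offset=7 data="Ew" -> buffer=???????Ewny -> prefix_len=0
Fragment 3: offset=4 data="Gsx" -> buffer=????GsxEwny -> prefix_len=0
Fragment 4: offset=0 data="tCex" -> buffer=tCexGsxEwny -> prefix_len=11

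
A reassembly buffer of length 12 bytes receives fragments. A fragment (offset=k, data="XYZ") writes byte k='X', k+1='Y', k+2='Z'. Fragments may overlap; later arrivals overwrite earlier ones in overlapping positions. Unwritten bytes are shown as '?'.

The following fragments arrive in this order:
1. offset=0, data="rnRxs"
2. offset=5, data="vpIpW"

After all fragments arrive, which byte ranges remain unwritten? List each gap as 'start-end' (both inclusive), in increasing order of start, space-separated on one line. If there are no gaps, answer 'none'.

Fragment 1: offset=0 len=5
Fragment 2: offset=5 len=5
Gaps: 10-11

Answer: 10-11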